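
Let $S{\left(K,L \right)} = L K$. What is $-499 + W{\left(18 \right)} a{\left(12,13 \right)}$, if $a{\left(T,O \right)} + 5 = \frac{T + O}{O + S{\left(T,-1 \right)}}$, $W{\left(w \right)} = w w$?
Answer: $5981$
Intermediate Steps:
$W{\left(w \right)} = w^{2}$
$S{\left(K,L \right)} = K L$
$a{\left(T,O \right)} = -5 + \frac{O + T}{O - T}$ ($a{\left(T,O \right)} = -5 + \frac{T + O}{O + T \left(-1\right)} = -5 + \frac{O + T}{O - T}$)
$-499 + W{\left(18 \right)} a{\left(12,13 \right)} = -499 + 18^{2} \frac{2 \left(\left(-2\right) 13 + 3 \cdot 12\right)}{13 - 12} = -499 + 324 \frac{2 \left(-26 + 36\right)}{13 - 12} = -499 + 324 \cdot 2 \cdot 1^{-1} \cdot 10 = -499 + 324 \cdot 2 \cdot 1 \cdot 10 = -499 + 324 \cdot 20 = -499 + 6480 = 5981$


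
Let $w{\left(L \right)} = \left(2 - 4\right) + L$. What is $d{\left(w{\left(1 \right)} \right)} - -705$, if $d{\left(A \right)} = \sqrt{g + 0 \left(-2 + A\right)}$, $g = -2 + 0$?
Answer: $705 + i \sqrt{2} \approx 705.0 + 1.4142 i$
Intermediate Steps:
$w{\left(L \right)} = -2 + L$
$g = -2$
$d{\left(A \right)} = i \sqrt{2}$ ($d{\left(A \right)} = \sqrt{-2 + 0 \left(-2 + A\right)} = \sqrt{-2 + 0} = \sqrt{-2} = i \sqrt{2}$)
$d{\left(w{\left(1 \right)} \right)} - -705 = i \sqrt{2} - -705 = i \sqrt{2} + 705 = 705 + i \sqrt{2}$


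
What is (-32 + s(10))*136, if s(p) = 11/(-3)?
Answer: -14552/3 ≈ -4850.7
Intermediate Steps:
s(p) = -11/3 (s(p) = 11*(-1/3) = -11/3)
(-32 + s(10))*136 = (-32 - 11/3)*136 = -107/3*136 = -14552/3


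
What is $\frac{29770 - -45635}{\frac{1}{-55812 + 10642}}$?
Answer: $-3406043850$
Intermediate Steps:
$\frac{29770 - -45635}{\frac{1}{-55812 + 10642}} = \frac{29770 + 45635}{\frac{1}{-45170}} = \frac{75405}{- \frac{1}{45170}} = 75405 \left(-45170\right) = -3406043850$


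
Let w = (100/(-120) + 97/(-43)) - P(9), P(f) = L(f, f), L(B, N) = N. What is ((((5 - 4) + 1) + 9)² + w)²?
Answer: 789553801/66564 ≈ 11862.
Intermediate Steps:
P(f) = f
w = -3119/258 (w = (100/(-120) + 97/(-43)) - 1*9 = (100*(-1/120) + 97*(-1/43)) - 9 = (-⅚ - 97/43) - 9 = -797/258 - 9 = -3119/258 ≈ -12.089)
((((5 - 4) + 1) + 9)² + w)² = ((((5 - 4) + 1) + 9)² - 3119/258)² = (((1 + 1) + 9)² - 3119/258)² = ((2 + 9)² - 3119/258)² = (11² - 3119/258)² = (121 - 3119/258)² = (28099/258)² = 789553801/66564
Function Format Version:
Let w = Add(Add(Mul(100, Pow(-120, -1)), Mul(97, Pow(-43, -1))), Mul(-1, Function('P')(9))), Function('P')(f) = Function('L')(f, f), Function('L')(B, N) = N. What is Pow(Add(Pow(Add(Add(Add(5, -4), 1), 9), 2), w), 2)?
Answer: Rational(789553801, 66564) ≈ 11862.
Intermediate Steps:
Function('P')(f) = f
w = Rational(-3119, 258) (w = Add(Add(Mul(100, Pow(-120, -1)), Mul(97, Pow(-43, -1))), Mul(-1, 9)) = Add(Add(Mul(100, Rational(-1, 120)), Mul(97, Rational(-1, 43))), -9) = Add(Add(Rational(-5, 6), Rational(-97, 43)), -9) = Add(Rational(-797, 258), -9) = Rational(-3119, 258) ≈ -12.089)
Pow(Add(Pow(Add(Add(Add(5, -4), 1), 9), 2), w), 2) = Pow(Add(Pow(Add(Add(Add(5, -4), 1), 9), 2), Rational(-3119, 258)), 2) = Pow(Add(Pow(Add(Add(1, 1), 9), 2), Rational(-3119, 258)), 2) = Pow(Add(Pow(Add(2, 9), 2), Rational(-3119, 258)), 2) = Pow(Add(Pow(11, 2), Rational(-3119, 258)), 2) = Pow(Add(121, Rational(-3119, 258)), 2) = Pow(Rational(28099, 258), 2) = Rational(789553801, 66564)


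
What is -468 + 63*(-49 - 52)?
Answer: -6831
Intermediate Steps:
-468 + 63*(-49 - 52) = -468 + 63*(-101) = -468 - 6363 = -6831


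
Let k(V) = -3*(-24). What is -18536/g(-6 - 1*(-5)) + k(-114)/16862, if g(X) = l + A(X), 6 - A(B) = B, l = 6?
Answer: -156276548/109603 ≈ -1425.8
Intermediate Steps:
A(B) = 6 - B
g(X) = 12 - X (g(X) = 6 + (6 - X) = 12 - X)
k(V) = 72
-18536/g(-6 - 1*(-5)) + k(-114)/16862 = -18536/(12 - (-6 - 1*(-5))) + 72/16862 = -18536/(12 - (-6 + 5)) + 72*(1/16862) = -18536/(12 - 1*(-1)) + 36/8431 = -18536/(12 + 1) + 36/8431 = -18536/13 + 36/8431 = -156276548/109603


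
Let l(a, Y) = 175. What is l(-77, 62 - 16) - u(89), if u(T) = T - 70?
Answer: 156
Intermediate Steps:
u(T) = -70 + T
l(-77, 62 - 16) - u(89) = 175 - (-70 + 89) = 175 - 1*19 = 175 - 19 = 156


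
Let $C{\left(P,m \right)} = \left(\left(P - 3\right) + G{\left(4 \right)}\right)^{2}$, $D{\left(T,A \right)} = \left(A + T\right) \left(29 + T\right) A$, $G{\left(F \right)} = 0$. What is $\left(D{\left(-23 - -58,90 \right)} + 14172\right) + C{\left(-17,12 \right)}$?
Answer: $734572$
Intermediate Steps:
$D{\left(T,A \right)} = A \left(29 + T\right) \left(A + T\right)$ ($D{\left(T,A \right)} = \left(29 + T\right) \left(A + T\right) A = A \left(29 + T\right) \left(A + T\right)$)
$C{\left(P,m \right)} = \left(-3 + P\right)^{2}$ ($C{\left(P,m \right)} = \left(\left(P - 3\right) + 0\right)^{2} = \left(\left(-3 + P\right) + 0\right)^{2} = \left(-3 + P\right)^{2}$)
$\left(D{\left(-23 - -58,90 \right)} + 14172\right) + C{\left(-17,12 \right)} = \left(90 \left(\left(-23 - -58\right)^{2} + 29 \cdot 90 + 29 \left(-23 - -58\right) + 90 \left(-23 - -58\right)\right) + 14172\right) + \left(-3 - 17\right)^{2} = \left(90 \left(\left(-23 + 58\right)^{2} + 2610 + 29 \left(-23 + 58\right) + 90 \left(-23 + 58\right)\right) + 14172\right) + \left(-20\right)^{2} = \left(90 \left(35^{2} + 2610 + 29 \cdot 35 + 90 \cdot 35\right) + 14172\right) + 400 = \left(90 \left(1225 + 2610 + 1015 + 3150\right) + 14172\right) + 400 = \left(90 \cdot 8000 + 14172\right) + 400 = \left(720000 + 14172\right) + 400 = 734172 + 400 = 734572$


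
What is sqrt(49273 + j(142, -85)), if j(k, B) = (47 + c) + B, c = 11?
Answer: sqrt(49246) ≈ 221.91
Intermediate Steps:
j(k, B) = 58 + B (j(k, B) = (47 + 11) + B = 58 + B)
sqrt(49273 + j(142, -85)) = sqrt(49273 + (58 - 85)) = sqrt(49273 - 27) = sqrt(49246)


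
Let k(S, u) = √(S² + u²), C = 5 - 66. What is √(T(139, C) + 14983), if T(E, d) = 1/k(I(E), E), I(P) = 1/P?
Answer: √(2087936007018995602012 + 51888844838*√373301042)/373301042 ≈ 122.41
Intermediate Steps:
I(P) = 1/P
C = -61
T(E, d) = (E⁻² + E²)^(-½) (T(E, d) = 1/(√((1/E)² + E²)) = 1/(√(E⁻² + E²)) = (E⁻² + E²)^(-½))
√(T(139, C) + 14983) = √(((1 + 139⁴)/139²)^(-½) + 14983) = √(((1 + 373301041)/19321)^(-½) + 14983) = √(((1/19321)*373301042)^(-½) + 14983) = √((373301042/19321)^(-½) + 14983) = √(139*√373301042/373301042 + 14983) = √(14983 + 139*√373301042/373301042)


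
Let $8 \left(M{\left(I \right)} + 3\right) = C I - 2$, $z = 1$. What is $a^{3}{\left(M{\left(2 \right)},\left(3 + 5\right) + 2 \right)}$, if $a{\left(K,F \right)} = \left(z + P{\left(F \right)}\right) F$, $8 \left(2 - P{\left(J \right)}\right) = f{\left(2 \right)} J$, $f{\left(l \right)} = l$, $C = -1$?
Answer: $125$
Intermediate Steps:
$M{\left(I \right)} = - \frac{13}{4} - \frac{I}{8}$ ($M{\left(I \right)} = -3 + \frac{- I - 2}{8} = -3 + \frac{-2 - I}{8} = -3 - \left(\frac{1}{4} + \frac{I}{8}\right) = - \frac{13}{4} - \frac{I}{8}$)
$P{\left(J \right)} = 2 - \frac{J}{4}$ ($P{\left(J \right)} = 2 - \frac{2 J}{8} = 2 - \frac{J}{4}$)
$a{\left(K,F \right)} = F \left(3 - \frac{F}{4}\right)$ ($a{\left(K,F \right)} = \left(1 - \left(-2 + \frac{F}{4}\right)\right) F = \left(3 - \frac{F}{4}\right) F = F \left(3 - \frac{F}{4}\right)$)
$a^{3}{\left(M{\left(2 \right)},\left(3 + 5\right) + 2 \right)} = \left(\frac{\left(\left(3 + 5\right) + 2\right) \left(12 - \left(\left(3 + 5\right) + 2\right)\right)}{4}\right)^{3} = \left(\frac{\left(8 + 2\right) \left(12 - \left(8 + 2\right)\right)}{4}\right)^{3} = \left(\frac{1}{4} \cdot 10 \left(12 - 10\right)\right)^{3} = \left(\frac{1}{4} \cdot 10 \cdot 2\right)^{3} = 5^{3} = 125$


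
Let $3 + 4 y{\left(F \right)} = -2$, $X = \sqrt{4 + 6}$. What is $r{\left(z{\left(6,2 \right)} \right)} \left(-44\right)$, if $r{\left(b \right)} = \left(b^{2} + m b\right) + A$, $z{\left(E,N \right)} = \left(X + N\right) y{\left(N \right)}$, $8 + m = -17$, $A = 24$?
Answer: $- \frac{9537}{2} - 1650 \sqrt{10} \approx -9986.3$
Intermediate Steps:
$m = -25$ ($m = -8 - 17 = -25$)
$X = \sqrt{10} \approx 3.1623$
$y{\left(F \right)} = - \frac{5}{4}$ ($y{\left(F \right)} = - \frac{3}{4} + \frac{1}{4} \left(-2\right) = - \frac{3}{4} - \frac{1}{2} = - \frac{5}{4}$)
$z{\left(E,N \right)} = - \frac{5 N}{4} - \frac{5 \sqrt{10}}{4}$ ($z{\left(E,N \right)} = \left(\sqrt{10} + N\right) \left(- \frac{5}{4}\right) = \left(N + \sqrt{10}\right) \left(- \frac{5}{4}\right) = - \frac{5 N}{4} - \frac{5 \sqrt{10}}{4}$)
$r{\left(b \right)} = 24 + b^{2} - 25 b$ ($r{\left(b \right)} = \left(b^{2} - 25 b\right) + 24 = 24 + b^{2} - 25 b$)
$r{\left(z{\left(6,2 \right)} \right)} \left(-44\right) = \left(24 + \left(\left(- \frac{5}{4}\right) 2 - \frac{5 \sqrt{10}}{4}\right)^{2} - 25 \left(\left(- \frac{5}{4}\right) 2 - \frac{5 \sqrt{10}}{4}\right)\right) \left(-44\right) = \left(24 + \left(- \frac{5}{2} - \frac{5 \sqrt{10}}{4}\right)^{2} - 25 \left(- \frac{5}{2} - \frac{5 \sqrt{10}}{4}\right)\right) \left(-44\right) = \left(24 + \left(- \frac{5}{2} - \frac{5 \sqrt{10}}{4}\right)^{2} + \left(\frac{125}{2} + \frac{125 \sqrt{10}}{4}\right)\right) \left(-44\right) = \left(\frac{173}{2} + \left(- \frac{5}{2} - \frac{5 \sqrt{10}}{4}\right)^{2} + \frac{125 \sqrt{10}}{4}\right) \left(-44\right) = -3806 - 1375 \sqrt{10} - 44 \left(- \frac{5}{2} - \frac{5 \sqrt{10}}{4}\right)^{2}$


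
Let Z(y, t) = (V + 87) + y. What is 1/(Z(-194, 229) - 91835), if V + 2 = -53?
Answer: -1/91997 ≈ -1.0870e-5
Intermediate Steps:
V = -55 (V = -2 - 53 = -55)
Z(y, t) = 32 + y (Z(y, t) = (-55 + 87) + y = 32 + y)
1/(Z(-194, 229) - 91835) = 1/((32 - 194) - 91835) = 1/(-162 - 91835) = 1/(-91997) = -1/91997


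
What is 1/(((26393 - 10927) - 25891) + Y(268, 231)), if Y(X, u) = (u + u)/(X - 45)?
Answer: -223/2324313 ≈ -9.5942e-5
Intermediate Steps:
Y(X, u) = 2*u/(-45 + X) (Y(X, u) = (2*u)/(-45 + X) = 2*u/(-45 + X))
1/(((26393 - 10927) - 25891) + Y(268, 231)) = 1/(((26393 - 10927) - 25891) + 2*231/(-45 + 268)) = 1/((15466 - 25891) + 2*231/223) = 1/(-10425 + 2*231*(1/223)) = 1/(-10425 + 462/223) = 1/(-2324313/223) = -223/2324313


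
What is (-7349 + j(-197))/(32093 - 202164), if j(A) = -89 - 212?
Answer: 7650/170071 ≈ 0.044981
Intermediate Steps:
j(A) = -301
(-7349 + j(-197))/(32093 - 202164) = (-7349 - 301)/(32093 - 202164) = -7650/(-170071) = -7650*(-1/170071) = 7650/170071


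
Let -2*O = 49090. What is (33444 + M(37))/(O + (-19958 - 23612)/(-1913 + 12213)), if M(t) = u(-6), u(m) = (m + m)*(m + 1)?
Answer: -11503040/8428569 ≈ -1.3648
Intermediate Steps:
u(m) = 2*m*(1 + m) (u(m) = (2*m)*(1 + m) = 2*m*(1 + m))
O = -24545 (O = -½*49090 = -24545)
M(t) = 60 (M(t) = 2*(-6)*(1 - 6) = 2*(-6)*(-5) = 60)
(33444 + M(37))/(O + (-19958 - 23612)/(-1913 + 12213)) = (33444 + 60)/(-24545 + (-19958 - 23612)/(-1913 + 12213)) = 33504/(-24545 - 43570/10300) = 33504/(-24545 - 43570*1/10300) = 33504/(-24545 - 4357/1030) = 33504/(-25285707/1030) = 33504*(-1030/25285707) = -11503040/8428569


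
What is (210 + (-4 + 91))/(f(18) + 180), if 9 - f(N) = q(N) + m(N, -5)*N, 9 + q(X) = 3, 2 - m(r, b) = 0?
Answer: 99/53 ≈ 1.8679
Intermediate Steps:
m(r, b) = 2 (m(r, b) = 2 - 1*0 = 2 + 0 = 2)
q(X) = -6 (q(X) = -9 + 3 = -6)
f(N) = 15 - 2*N (f(N) = 9 - (-6 + 2*N) = 9 + (6 - 2*N) = 15 - 2*N)
(210 + (-4 + 91))/(f(18) + 180) = (210 + (-4 + 91))/((15 - 2*18) + 180) = (210 + 87)/((15 - 36) + 180) = 297/(-21 + 180) = 297/159 = 297*(1/159) = 99/53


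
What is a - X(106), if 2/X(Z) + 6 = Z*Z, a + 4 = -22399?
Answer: -125792846/5615 ≈ -22403.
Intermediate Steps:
a = -22403 (a = -4 - 22399 = -22403)
X(Z) = 2/(-6 + Z²) (X(Z) = 2/(-6 + Z*Z) = 2/(-6 + Z²))
a - X(106) = -22403 - 2/(-6 + 106²) = -22403 - 2/(-6 + 11236) = -22403 - 2/11230 = -22403 - 1*1/5615 = -22403 - 1/5615 = -125792846/5615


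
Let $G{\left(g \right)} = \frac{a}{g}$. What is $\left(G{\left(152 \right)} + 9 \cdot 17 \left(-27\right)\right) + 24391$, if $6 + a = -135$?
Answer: $\frac{3079379}{152} \approx 20259.0$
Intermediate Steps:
$a = -141$ ($a = -6 - 135 = -141$)
$G{\left(g \right)} = - \frac{141}{g}$
$\left(G{\left(152 \right)} + 9 \cdot 17 \left(-27\right)\right) + 24391 = \left(- \frac{141}{152} + 9 \cdot 17 \left(-27\right)\right) + 24391 = \left(\left(-141\right) \frac{1}{152} + 153 \left(-27\right)\right) + 24391 = \left(- \frac{141}{152} - 4131\right) + 24391 = - \frac{628053}{152} + 24391 = \frac{3079379}{152}$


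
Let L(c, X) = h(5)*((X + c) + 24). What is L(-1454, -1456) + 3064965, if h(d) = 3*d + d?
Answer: 3007245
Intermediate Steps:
h(d) = 4*d
L(c, X) = 480 + 20*X + 20*c (L(c, X) = (4*5)*((X + c) + 24) = 20*(24 + X + c) = 480 + 20*X + 20*c)
L(-1454, -1456) + 3064965 = (480 + 20*(-1456) + 20*(-1454)) + 3064965 = (480 - 29120 - 29080) + 3064965 = -57720 + 3064965 = 3007245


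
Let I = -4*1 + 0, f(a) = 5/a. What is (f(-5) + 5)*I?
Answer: -16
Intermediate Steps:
I = -4 (I = -4 + 0 = -4)
(f(-5) + 5)*I = (5/(-5) + 5)*(-4) = (5*(-⅕) + 5)*(-4) = (-1 + 5)*(-4) = 4*(-4) = -16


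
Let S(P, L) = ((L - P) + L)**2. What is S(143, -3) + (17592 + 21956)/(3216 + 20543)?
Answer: 527513107/23759 ≈ 22203.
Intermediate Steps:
S(P, L) = (-P + 2*L)**2
S(143, -3) + (17592 + 21956)/(3216 + 20543) = (-1*143 + 2*(-3))**2 + (17592 + 21956)/(3216 + 20543) = (-143 - 6)**2 + 39548/23759 = (-149)**2 + 39548*(1/23759) = 22201 + 39548/23759 = 527513107/23759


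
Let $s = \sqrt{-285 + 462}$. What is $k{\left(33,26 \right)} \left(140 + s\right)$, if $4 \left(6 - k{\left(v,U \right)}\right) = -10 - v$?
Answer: $2345 + \frac{67 \sqrt{177}}{4} \approx 2567.8$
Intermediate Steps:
$k{\left(v,U \right)} = \frac{17}{2} + \frac{v}{4}$ ($k{\left(v,U \right)} = 6 - \frac{-10 - v}{4} = 6 + \left(\frac{5}{2} + \frac{v}{4}\right) = \frac{17}{2} + \frac{v}{4}$)
$s = \sqrt{177} \approx 13.304$
$k{\left(33,26 \right)} \left(140 + s\right) = \left(\frac{17}{2} + \frac{1}{4} \cdot 33\right) \left(140 + \sqrt{177}\right) = \left(\frac{17}{2} + \frac{33}{4}\right) \left(140 + \sqrt{177}\right) = \frac{67 \left(140 + \sqrt{177}\right)}{4} = 2345 + \frac{67 \sqrt{177}}{4}$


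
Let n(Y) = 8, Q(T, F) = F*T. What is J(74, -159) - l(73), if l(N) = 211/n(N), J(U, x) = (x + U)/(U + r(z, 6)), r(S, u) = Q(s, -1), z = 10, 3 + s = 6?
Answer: -15661/568 ≈ -27.572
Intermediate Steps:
s = 3 (s = -3 + 6 = 3)
r(S, u) = -3 (r(S, u) = -1*3 = -3)
J(U, x) = (U + x)/(-3 + U) (J(U, x) = (x + U)/(U - 3) = (U + x)/(-3 + U))
l(N) = 211/8
J(74, -159) - l(73) = (74 - 159)/(-3 + 74) - 1*211/8 = -85/71 - 211/8 = -15661/568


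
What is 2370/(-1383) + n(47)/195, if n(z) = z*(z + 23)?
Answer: 272528/17979 ≈ 15.158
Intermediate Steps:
n(z) = z*(23 + z)
2370/(-1383) + n(47)/195 = 2370/(-1383) + (47*(23 + 47))/195 = 2370*(-1/1383) + (47*70)*(1/195) = -790/461 + 3290*(1/195) = -790/461 + 658/39 = 272528/17979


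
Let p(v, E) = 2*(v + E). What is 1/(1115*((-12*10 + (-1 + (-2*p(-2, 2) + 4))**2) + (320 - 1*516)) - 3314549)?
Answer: -1/3656854 ≈ -2.7346e-7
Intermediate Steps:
p(v, E) = 2*E + 2*v (p(v, E) = 2*(E + v) = 2*E + 2*v)
1/(1115*((-12*10 + (-1 + (-2*p(-2, 2) + 4))**2) + (320 - 1*516)) - 3314549) = 1/(1115*((-12*10 + (-1 + (-2*(2*2 + 2*(-2)) + 4))**2) + (320 - 1*516)) - 3314549) = 1/(1115*((-120 + (-1 + (-2*(4 - 4) + 4))**2) + (320 - 516)) - 3314549) = 1/(1115*((-120 + (-1 + (-2*0 + 4))**2) - 196) - 3314549) = 1/(1115*((-120 + (-1 + (0 + 4))**2) - 196) - 3314549) = 1/(1115*((-120 + (-1 + 4)**2) - 196) - 3314549) = 1/(1115*((-120 + 3**2) - 196) - 3314549) = 1/(1115*((-120 + 9) - 196) - 3314549) = 1/(1115*(-111 - 196) - 3314549) = 1/(1115*(-307) - 3314549) = 1/(-342305 - 3314549) = 1/(-3656854) = -1/3656854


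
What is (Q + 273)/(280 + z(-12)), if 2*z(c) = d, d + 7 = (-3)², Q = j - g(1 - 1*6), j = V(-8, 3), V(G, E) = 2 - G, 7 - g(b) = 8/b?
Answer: 1372/1405 ≈ 0.97651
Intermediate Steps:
g(b) = 7 - 8/b
j = 10 (j = 2 - 1*(-8) = 2 + 8 = 10)
Q = 7/5 (Q = 10 - (7 - 8/(1 - 1*6)) = 10 - (7 - 8/(1 - 6)) = 10 - (7 - 8/(-5)) = 10 - (7 - 8*(-⅕)) = 10 - (7 + 8/5) = 10 - 1*43/5 = 10 - 43/5 = 7/5 ≈ 1.4000)
d = 2 (d = -7 + (-3)² = -7 + 9 = 2)
z(c) = 1 (z(c) = (½)*2 = 1)
(Q + 273)/(280 + z(-12)) = (7/5 + 273)/(280 + 1) = (1372/5)/281 = (1372/5)*(1/281) = 1372/1405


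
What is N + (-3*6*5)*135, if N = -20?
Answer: -12170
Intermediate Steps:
N + (-3*6*5)*135 = -20 + (-3*6*5)*135 = -20 - 18*5*135 = -20 - 90*135 = -20 - 12150 = -12170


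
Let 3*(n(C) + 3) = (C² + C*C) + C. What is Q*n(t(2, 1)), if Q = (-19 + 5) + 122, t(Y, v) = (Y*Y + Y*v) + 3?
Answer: 5832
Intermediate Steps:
t(Y, v) = 3 + Y² + Y*v (t(Y, v) = (Y² + Y*v) + 3 = 3 + Y² + Y*v)
n(C) = -3 + C/3 + 2*C²/3 (n(C) = -3 + ((C² + C*C) + C)/3 = -3 + ((C² + C²) + C)/3 = -3 + (2*C² + C)/3 = -3 + (C + 2*C²)/3 = -3 + (C/3 + 2*C²/3) = -3 + C/3 + 2*C²/3)
Q = 108 (Q = -14 + 122 = 108)
Q*n(t(2, 1)) = 108*(-3 + (3 + 2² + 2*1)/3 + 2*(3 + 2² + 2*1)²/3) = 108*(-3 + (3 + 4 + 2)/3 + 2*(3 + 4 + 2)²/3) = 108*(-3 + (⅓)*9 + (⅔)*9²) = 108*(-3 + 3 + (⅔)*81) = 108*(-3 + 3 + 54) = 108*54 = 5832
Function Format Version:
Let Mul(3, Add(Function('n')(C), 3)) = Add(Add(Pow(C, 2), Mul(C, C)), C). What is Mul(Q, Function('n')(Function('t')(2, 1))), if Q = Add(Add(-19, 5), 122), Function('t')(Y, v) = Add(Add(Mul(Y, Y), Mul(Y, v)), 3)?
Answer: 5832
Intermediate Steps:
Function('t')(Y, v) = Add(3, Pow(Y, 2), Mul(Y, v)) (Function('t')(Y, v) = Add(Add(Pow(Y, 2), Mul(Y, v)), 3) = Add(3, Pow(Y, 2), Mul(Y, v)))
Function('n')(C) = Add(-3, Mul(Rational(1, 3), C), Mul(Rational(2, 3), Pow(C, 2))) (Function('n')(C) = Add(-3, Mul(Rational(1, 3), Add(Add(Pow(C, 2), Mul(C, C)), C))) = Add(-3, Mul(Rational(1, 3), Add(Add(Pow(C, 2), Pow(C, 2)), C))) = Add(-3, Mul(Rational(1, 3), Add(Mul(2, Pow(C, 2)), C))) = Add(-3, Mul(Rational(1, 3), Add(C, Mul(2, Pow(C, 2))))) = Add(-3, Add(Mul(Rational(1, 3), C), Mul(Rational(2, 3), Pow(C, 2)))) = Add(-3, Mul(Rational(1, 3), C), Mul(Rational(2, 3), Pow(C, 2))))
Q = 108 (Q = Add(-14, 122) = 108)
Mul(Q, Function('n')(Function('t')(2, 1))) = Mul(108, Add(-3, Mul(Rational(1, 3), Add(3, Pow(2, 2), Mul(2, 1))), Mul(Rational(2, 3), Pow(Add(3, Pow(2, 2), Mul(2, 1)), 2)))) = Mul(108, Add(-3, Mul(Rational(1, 3), Add(3, 4, 2)), Mul(Rational(2, 3), Pow(Add(3, 4, 2), 2)))) = Mul(108, Add(-3, Mul(Rational(1, 3), 9), Mul(Rational(2, 3), Pow(9, 2)))) = Mul(108, Add(-3, 3, Mul(Rational(2, 3), 81))) = Mul(108, Add(-3, 3, 54)) = Mul(108, 54) = 5832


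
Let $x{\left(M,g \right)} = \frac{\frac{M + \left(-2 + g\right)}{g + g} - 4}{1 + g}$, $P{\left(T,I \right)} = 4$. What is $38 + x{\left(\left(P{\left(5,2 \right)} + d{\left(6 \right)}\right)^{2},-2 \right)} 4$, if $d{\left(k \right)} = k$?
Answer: $150$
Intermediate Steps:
$x{\left(M,g \right)} = \frac{-4 + \frac{-2 + M + g}{2 g}}{1 + g}$ ($x{\left(M,g \right)} = \frac{\frac{-2 + M + g}{2 g} - 4}{1 + g} = \frac{-4 + \frac{-2 + M + g}{2 g}}{1 + g}$)
$38 + x{\left(\left(P{\left(5,2 \right)} + d{\left(6 \right)}\right)^{2},-2 \right)} 4 = 38 + \frac{-2 + \left(4 + 6\right)^{2} - -14}{2 \left(-2\right) \left(1 - 2\right)} 4 = 38 + \frac{1}{2} \left(- \frac{1}{2}\right) \frac{1}{-1} \left(-2 + 10^{2} + 14\right) 4 = 38 + \frac{1}{2} \left(- \frac{1}{2}\right) \left(-1\right) \left(-2 + 100 + 14\right) 4 = 38 + \frac{1}{2} \left(- \frac{1}{2}\right) \left(-1\right) 112 \cdot 4 = 38 + 28 \cdot 4 = 38 + 112 = 150$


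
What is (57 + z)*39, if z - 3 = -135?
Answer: -2925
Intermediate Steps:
z = -132 (z = 3 - 135 = -132)
(57 + z)*39 = (57 - 132)*39 = -75*39 = -2925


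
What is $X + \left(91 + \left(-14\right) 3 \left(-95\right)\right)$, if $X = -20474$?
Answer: $-16393$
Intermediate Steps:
$X + \left(91 + \left(-14\right) 3 \left(-95\right)\right) = -20474 + \left(91 + \left(-14\right) 3 \left(-95\right)\right) = -20474 + \left(91 - -3990\right) = -20474 + \left(91 + 3990\right) = -20474 + 4081 = -16393$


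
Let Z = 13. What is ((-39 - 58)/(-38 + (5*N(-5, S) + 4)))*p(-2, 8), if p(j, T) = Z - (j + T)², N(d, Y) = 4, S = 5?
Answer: -2231/14 ≈ -159.36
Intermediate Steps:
p(j, T) = 13 - (T + j)² (p(j, T) = 13 - (j + T)² = 13 - (T + j)²)
((-39 - 58)/(-38 + (5*N(-5, S) + 4)))*p(-2, 8) = ((-39 - 58)/(-38 + (5*4 + 4)))*(13 - (8 - 2)²) = (-97/(-38 + (20 + 4)))*(13 - 1*6²) = (-97/(-38 + 24))*(13 - 1*36) = (-97/(-14))*(13 - 36) = -97*(-1/14)*(-23) = (97/14)*(-23) = -2231/14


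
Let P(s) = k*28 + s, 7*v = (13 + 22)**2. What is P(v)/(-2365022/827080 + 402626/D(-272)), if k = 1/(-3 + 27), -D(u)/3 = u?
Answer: 7430900260/20692128383 ≈ 0.35912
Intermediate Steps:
D(u) = -3*u
k = 1/24 ≈ 0.041667
v = 175 (v = (13 + 22)**2/7 = (1/7)*35**2 = (1/7)*1225 = 175)
P(s) = 7/6 + s (P(s) = (1/24)*28 + s = 7/6 + s)
P(v)/(-2365022/827080 + 402626/D(-272)) = (7/6 + 175)/(-2365022/827080 + 402626/((-3*(-272)))) = 1057/(6*(-2365022*1/827080 + 402626/816)) = 1057/(6*(-1182511/413540 + 402626*(1/816))) = 1057/(6*(-1182511/413540 + 201313/408)) = 1057/(6*(20692128383/42181080)) = (1057/6)*(42181080/20692128383) = 7430900260/20692128383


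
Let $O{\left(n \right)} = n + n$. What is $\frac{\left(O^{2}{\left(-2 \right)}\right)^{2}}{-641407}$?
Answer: $- \frac{256}{641407} \approx -0.00039912$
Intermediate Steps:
$O{\left(n \right)} = 2 n$
$\frac{\left(O^{2}{\left(-2 \right)}\right)^{2}}{-641407} = \frac{\left(\left(2 \left(-2\right)\right)^{2}\right)^{2}}{-641407} = \left(\left(-4\right)^{2}\right)^{2} \left(- \frac{1}{641407}\right) = 16^{2} \left(- \frac{1}{641407}\right) = 256 \left(- \frac{1}{641407}\right) = - \frac{256}{641407}$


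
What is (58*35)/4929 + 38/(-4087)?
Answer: 8109308/20144823 ≈ 0.40255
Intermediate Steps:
(58*35)/4929 + 38/(-4087) = 2030*(1/4929) + 38*(-1/4087) = 2030/4929 - 38/4087 = 8109308/20144823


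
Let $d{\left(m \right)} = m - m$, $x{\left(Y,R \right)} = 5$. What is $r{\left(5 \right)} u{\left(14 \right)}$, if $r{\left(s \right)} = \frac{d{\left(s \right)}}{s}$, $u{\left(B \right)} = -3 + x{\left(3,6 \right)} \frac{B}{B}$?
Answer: $0$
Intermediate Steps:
$d{\left(m \right)} = 0$
$u{\left(B \right)} = 2$ ($u{\left(B \right)} = -3 + 5 \frac{B}{B} = -3 + 5 \cdot 1 = -3 + 5 = 2$)
$r{\left(s \right)} = 0$ ($r{\left(s \right)} = \frac{0}{s} = 0$)
$r{\left(5 \right)} u{\left(14 \right)} = 0 \cdot 2 = 0$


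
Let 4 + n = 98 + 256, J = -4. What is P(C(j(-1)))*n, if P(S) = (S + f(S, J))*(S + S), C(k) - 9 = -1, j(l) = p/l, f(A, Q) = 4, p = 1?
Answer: 67200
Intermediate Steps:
n = 350 (n = -4 + (98 + 256) = -4 + 354 = 350)
j(l) = 1/l
C(k) = 8 (C(k) = 9 - 1 = 8)
P(S) = 2*S*(4 + S) (P(S) = (S + 4)*(S + S) = (4 + S)*(2*S) = 2*S*(4 + S))
P(C(j(-1)))*n = (2*8*(4 + 8))*350 = (2*8*12)*350 = 192*350 = 67200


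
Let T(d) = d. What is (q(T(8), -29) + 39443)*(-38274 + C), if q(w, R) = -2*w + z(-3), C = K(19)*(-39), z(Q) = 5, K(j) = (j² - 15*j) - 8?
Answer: -1613794032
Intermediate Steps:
K(j) = -8 + j² - 15*j
C = -2652 (C = (-8 + 19² - 15*19)*(-39) = (-8 + 361 - 285)*(-39) = 68*(-39) = -2652)
q(w, R) = 5 - 2*w (q(w, R) = -2*w + 5 = 5 - 2*w)
(q(T(8), -29) + 39443)*(-38274 + C) = ((5 - 2*8) + 39443)*(-38274 - 2652) = ((5 - 16) + 39443)*(-40926) = (-11 + 39443)*(-40926) = 39432*(-40926) = -1613794032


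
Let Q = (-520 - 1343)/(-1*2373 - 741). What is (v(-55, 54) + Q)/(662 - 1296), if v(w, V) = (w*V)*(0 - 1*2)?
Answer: -2055447/219364 ≈ -9.3700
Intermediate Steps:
Q = 207/346 (Q = -1863/(-2373 - 741) = -1863/(-3114) = -1863*(-1/3114) = 207/346 ≈ 0.59827)
v(w, V) = -2*V*w (v(w, V) = (V*w)*(0 - 2) = (V*w)*(-2) = -2*V*w)
(v(-55, 54) + Q)/(662 - 1296) = (-2*54*(-55) + 207/346)/(662 - 1296) = (5940 + 207/346)/(-634) = (2055447/346)*(-1/634) = -2055447/219364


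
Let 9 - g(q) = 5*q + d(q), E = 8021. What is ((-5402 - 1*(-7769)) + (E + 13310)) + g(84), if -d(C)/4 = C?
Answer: 23623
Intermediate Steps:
d(C) = -4*C
g(q) = 9 - q (g(q) = 9 - (5*q - 4*q) = 9 - q)
((-5402 - 1*(-7769)) + (E + 13310)) + g(84) = ((-5402 - 1*(-7769)) + (8021 + 13310)) + (9 - 1*84) = ((-5402 + 7769) + 21331) + (9 - 84) = (2367 + 21331) - 75 = 23698 - 75 = 23623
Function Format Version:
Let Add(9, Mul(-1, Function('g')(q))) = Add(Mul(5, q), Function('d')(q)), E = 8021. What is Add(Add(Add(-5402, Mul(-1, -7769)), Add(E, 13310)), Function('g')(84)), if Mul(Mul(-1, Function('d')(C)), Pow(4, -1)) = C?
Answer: 23623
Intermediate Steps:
Function('d')(C) = Mul(-4, C)
Function('g')(q) = Add(9, Mul(-1, q)) (Function('g')(q) = Add(9, Mul(-1, Add(Mul(5, q), Mul(-4, q)))) = Add(9, Mul(-1, q)))
Add(Add(Add(-5402, Mul(-1, -7769)), Add(E, 13310)), Function('g')(84)) = Add(Add(Add(-5402, Mul(-1, -7769)), Add(8021, 13310)), Add(9, Mul(-1, 84))) = Add(Add(Add(-5402, 7769), 21331), Add(9, -84)) = Add(Add(2367, 21331), -75) = Add(23698, -75) = 23623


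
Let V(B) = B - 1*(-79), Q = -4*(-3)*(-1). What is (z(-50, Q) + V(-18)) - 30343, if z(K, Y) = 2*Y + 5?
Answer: -30301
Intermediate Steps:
Q = -12 (Q = 12*(-1) = -12)
z(K, Y) = 5 + 2*Y
V(B) = 79 + B (V(B) = B + 79 = 79 + B)
(z(-50, Q) + V(-18)) - 30343 = ((5 + 2*(-12)) + (79 - 18)) - 30343 = ((5 - 24) + 61) - 30343 = (-19 + 61) - 30343 = 42 - 30343 = -30301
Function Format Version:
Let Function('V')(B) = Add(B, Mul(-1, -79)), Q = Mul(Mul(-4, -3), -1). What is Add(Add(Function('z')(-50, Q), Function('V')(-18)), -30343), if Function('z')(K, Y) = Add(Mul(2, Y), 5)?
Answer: -30301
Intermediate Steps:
Q = -12 (Q = Mul(12, -1) = -12)
Function('z')(K, Y) = Add(5, Mul(2, Y))
Function('V')(B) = Add(79, B) (Function('V')(B) = Add(B, 79) = Add(79, B))
Add(Add(Function('z')(-50, Q), Function('V')(-18)), -30343) = Add(Add(Add(5, Mul(2, -12)), Add(79, -18)), -30343) = Add(Add(Add(5, -24), 61), -30343) = Add(Add(-19, 61), -30343) = Add(42, -30343) = -30301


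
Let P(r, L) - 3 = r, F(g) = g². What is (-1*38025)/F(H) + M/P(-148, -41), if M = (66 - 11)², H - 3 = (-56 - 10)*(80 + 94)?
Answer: -8860909570/424731941 ≈ -20.862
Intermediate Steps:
H = -11481 (H = 3 + (-56 - 10)*(80 + 94) = 3 - 66*174 = 3 - 11484 = -11481)
M = 3025 (M = 55² = 3025)
P(r, L) = 3 + r
(-1*38025)/F(H) + M/P(-148, -41) = (-1*38025)/((-11481)²) + 3025/(3 - 148) = -38025/131813361 + 3025/(-145) = -38025*1/131813361 + 3025*(-1/145) = -4225/14645929 - 605/29 = -8860909570/424731941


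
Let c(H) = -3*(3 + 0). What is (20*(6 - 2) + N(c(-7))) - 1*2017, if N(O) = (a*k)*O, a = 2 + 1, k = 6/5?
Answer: -9847/5 ≈ -1969.4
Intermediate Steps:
k = 6/5 (k = 6*(1/5) = 6/5 ≈ 1.2000)
a = 3
c(H) = -9 (c(H) = -3*3 = -9)
N(O) = 18*O/5 (N(O) = (3*(6/5))*O = 18*O/5)
(20*(6 - 2) + N(c(-7))) - 1*2017 = (20*(6 - 2) + (18/5)*(-9)) - 1*2017 = (20*4 - 162/5) - 2017 = (80 - 162/5) - 2017 = 238/5 - 2017 = -9847/5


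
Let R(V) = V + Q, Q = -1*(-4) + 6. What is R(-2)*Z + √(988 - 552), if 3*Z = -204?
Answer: -544 + 2*√109 ≈ -523.12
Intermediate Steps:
Z = -68 (Z = (⅓)*(-204) = -68)
Q = 10 (Q = 4 + 6 = 10)
R(V) = 10 + V (R(V) = V + 10 = 10 + V)
R(-2)*Z + √(988 - 552) = (10 - 2)*(-68) + √(988 - 552) = 8*(-68) + √436 = -544 + 2*√109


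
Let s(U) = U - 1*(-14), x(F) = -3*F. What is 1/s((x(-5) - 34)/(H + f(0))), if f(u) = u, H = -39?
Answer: 39/565 ≈ 0.069027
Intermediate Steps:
s(U) = 14 + U (s(U) = U + 14 = 14 + U)
1/s((x(-5) - 34)/(H + f(0))) = 1/(14 + (-3*(-5) - 34)/(-39 + 0)) = 1/(14 + (15 - 34)/(-39)) = 1/(14 - 19*(-1/39)) = 1/(14 + 19/39) = 1/(565/39) = 39/565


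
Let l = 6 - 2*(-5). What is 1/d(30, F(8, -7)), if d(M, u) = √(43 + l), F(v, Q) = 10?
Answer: √59/59 ≈ 0.13019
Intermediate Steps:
l = 16 (l = 6 + 10 = 16)
d(M, u) = √59 (d(M, u) = √(43 + 16) = √59)
1/d(30, F(8, -7)) = 1/(√59) = √59/59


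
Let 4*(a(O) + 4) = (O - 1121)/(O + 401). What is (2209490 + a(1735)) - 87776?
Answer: 9063945427/4272 ≈ 2.1217e+6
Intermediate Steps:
a(O) = -4 + (-1121 + O)/(4*(401 + O)) (a(O) = -4 + ((O - 1121)/(O + 401))/4 = -4 + ((-1121 + O)/(401 + O))/4 = -4 + (-1121 + O)/(4*(401 + O)))
(2209490 + a(1735)) - 87776 = (2209490 + (-7537 - 15*1735)/(4*(401 + 1735))) - 87776 = (2209490 + (¼)*(-7537 - 26025)/2136) - 87776 = (2209490 + (¼)*(1/2136)*(-33562)) - 87776 = (2209490 - 16781/4272) - 87776 = 9438924499/4272 - 87776 = 9063945427/4272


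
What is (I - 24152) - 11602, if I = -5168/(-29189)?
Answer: -61389314/1717 ≈ -35754.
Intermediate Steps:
I = 304/1717 (I = -5168*(-1/29189) = 304/1717 ≈ 0.17705)
(I - 24152) - 11602 = (304/1717 - 24152) - 11602 = -41468680/1717 - 11602 = -61389314/1717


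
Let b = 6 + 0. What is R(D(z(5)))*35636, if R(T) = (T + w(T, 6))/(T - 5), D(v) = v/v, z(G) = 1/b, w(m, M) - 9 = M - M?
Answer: -89090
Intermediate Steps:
w(m, M) = 9 (w(m, M) = 9 + (M - M) = 9 + 0 = 9)
b = 6
z(G) = ⅙ (z(G) = 1/6 = ⅙)
D(v) = 1
R(T) = (9 + T)/(-5 + T) (R(T) = (T + 9)/(T - 5) = (9 + T)/(-5 + T))
R(D(z(5)))*35636 = ((9 + 1)/(-5 + 1))*35636 = (10/(-4))*35636 = -¼*10*35636 = -5/2*35636 = -89090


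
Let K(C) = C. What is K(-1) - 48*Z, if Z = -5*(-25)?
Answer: -6001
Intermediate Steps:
Z = 125
K(-1) - 48*Z = -1 - 48*125 = -1 - 6000 = -6001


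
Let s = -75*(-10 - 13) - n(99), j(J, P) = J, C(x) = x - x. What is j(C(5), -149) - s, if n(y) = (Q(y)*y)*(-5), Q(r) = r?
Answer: -50730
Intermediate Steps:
C(x) = 0
n(y) = -5*y² (n(y) = (y*y)*(-5) = y²*(-5) = -5*y²)
s = 50730 (s = -75*(-10 - 13) - (-5)*99² = -75*(-23) - (-5)*9801 = 1725 - 1*(-49005) = 1725 + 49005 = 50730)
j(C(5), -149) - s = 0 - 1*50730 = 0 - 50730 = -50730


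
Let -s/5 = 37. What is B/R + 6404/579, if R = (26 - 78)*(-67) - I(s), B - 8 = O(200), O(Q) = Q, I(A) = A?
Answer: 7872236/708117 ≈ 11.117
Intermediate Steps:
s = -185 (s = -5*37 = -185)
B = 208 (B = 8 + 200 = 208)
R = 3669 (R = (26 - 78)*(-67) - 1*(-185) = -52*(-67) + 185 = 3484 + 185 = 3669)
B/R + 6404/579 = 208/3669 + 6404/579 = 7872236/708117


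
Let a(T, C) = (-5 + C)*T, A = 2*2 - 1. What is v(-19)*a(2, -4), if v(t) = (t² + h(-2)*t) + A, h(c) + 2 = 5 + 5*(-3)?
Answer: -10656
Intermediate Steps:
A = 3 (A = 4 - 1 = 3)
h(c) = -12 (h(c) = -2 + (5 + 5*(-3)) = -2 + (5 - 15) = -2 - 10 = -12)
a(T, C) = T*(-5 + C)
v(t) = 3 + t² - 12*t (v(t) = (t² - 12*t) + 3 = 3 + t² - 12*t)
v(-19)*a(2, -4) = (3 + (-19)² - 12*(-19))*(2*(-5 - 4)) = (3 + 361 + 228)*(2*(-9)) = 592*(-18) = -10656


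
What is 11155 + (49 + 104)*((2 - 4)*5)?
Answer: 9625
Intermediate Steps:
11155 + (49 + 104)*((2 - 4)*5) = 11155 + 153*(-2*5) = 11155 + 153*(-10) = 11155 - 1530 = 9625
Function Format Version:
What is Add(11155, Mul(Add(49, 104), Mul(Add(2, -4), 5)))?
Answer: 9625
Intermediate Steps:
Add(11155, Mul(Add(49, 104), Mul(Add(2, -4), 5))) = Add(11155, Mul(153, Mul(-2, 5))) = Add(11155, Mul(153, -10)) = Add(11155, -1530) = 9625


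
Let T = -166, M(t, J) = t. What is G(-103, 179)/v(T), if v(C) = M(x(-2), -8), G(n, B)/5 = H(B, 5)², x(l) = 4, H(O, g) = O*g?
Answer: 4005125/4 ≈ 1.0013e+6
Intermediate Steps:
G(n, B) = 125*B² (G(n, B) = 5*(B*5)² = 5*(5*B)² = 5*(25*B²) = 125*B²)
v(C) = 4
G(-103, 179)/v(T) = (125*179²)/4 = (125*32041)*(¼) = 4005125*(¼) = 4005125/4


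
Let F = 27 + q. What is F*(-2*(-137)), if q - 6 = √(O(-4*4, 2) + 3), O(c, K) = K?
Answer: 9042 + 274*√5 ≈ 9654.7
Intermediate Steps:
q = 6 + √5 (q = 6 + √(2 + 3) = 6 + √5 ≈ 8.2361)
F = 33 + √5 (F = 27 + (6 + √5) = 33 + √5 ≈ 35.236)
F*(-2*(-137)) = (33 + √5)*(-2*(-137)) = (33 + √5)*274 = 9042 + 274*√5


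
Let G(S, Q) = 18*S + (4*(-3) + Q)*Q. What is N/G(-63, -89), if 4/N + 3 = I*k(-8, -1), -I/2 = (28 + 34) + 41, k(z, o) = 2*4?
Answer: -4/12968605 ≈ -3.0844e-7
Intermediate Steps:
k(z, o) = 8
I = -206 (I = -2*((28 + 34) + 41) = -2*(62 + 41) = -2*103 = -206)
G(S, Q) = 18*S + Q*(-12 + Q) (G(S, Q) = 18*S + (-12 + Q)*Q = 18*S + Q*(-12 + Q))
N = -4/1651 (N = 4/(-3 - 206*8) = 4/(-3 - 1648) = 4/(-1651) = 4*(-1/1651) = -4/1651 ≈ -0.0024228)
N/G(-63, -89) = -4/(1651*((-89)**2 - 12*(-89) + 18*(-63))) = -4/(1651*(7921 + 1068 - 1134)) = -4/1651/7855 = -4/1651*1/7855 = -4/12968605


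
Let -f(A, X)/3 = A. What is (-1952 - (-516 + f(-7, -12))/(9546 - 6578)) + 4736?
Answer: 8263407/2968 ≈ 2784.2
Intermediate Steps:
f(A, X) = -3*A
(-1952 - (-516 + f(-7, -12))/(9546 - 6578)) + 4736 = (-1952 - (-516 - 3*(-7))/(9546 - 6578)) + 4736 = (-1952 - (-516 + 21)/2968) + 4736 = (-1952 - (-495)/2968) + 4736 = (-1952 - 1*(-495/2968)) + 4736 = (-1952 + 495/2968) + 4736 = -5793041/2968 + 4736 = 8263407/2968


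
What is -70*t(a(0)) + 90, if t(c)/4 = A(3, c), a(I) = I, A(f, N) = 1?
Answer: -190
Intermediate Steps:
t(c) = 4 (t(c) = 4*1 = 4)
-70*t(a(0)) + 90 = -70*4 + 90 = -280 + 90 = -190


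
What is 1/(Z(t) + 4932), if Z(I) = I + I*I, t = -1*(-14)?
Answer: 1/5142 ≈ 0.00019448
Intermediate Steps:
t = 14
Z(I) = I + I**2
1/(Z(t) + 4932) = 1/(14*(1 + 14) + 4932) = 1/(14*15 + 4932) = 1/(210 + 4932) = 1/5142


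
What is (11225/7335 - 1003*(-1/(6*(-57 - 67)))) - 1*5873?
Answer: -2136625075/363816 ≈ -5872.8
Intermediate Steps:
(11225/7335 - 1003*(-1/(6*(-57 - 67)))) - 1*5873 = (11225*(1/7335) - 1003/((-6*(-124)))) - 5873 = (2245/1467 - 1003/744) - 5873 = 66293/363816 - 5873 = -2136625075/363816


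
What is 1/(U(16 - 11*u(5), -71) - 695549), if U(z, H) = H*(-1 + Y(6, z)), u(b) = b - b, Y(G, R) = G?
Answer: -1/695904 ≈ -1.4370e-6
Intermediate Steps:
u(b) = 0
U(z, H) = 5*H (U(z, H) = H*(-1 + 6) = H*5 = 5*H)
1/(U(16 - 11*u(5), -71) - 695549) = 1/(5*(-71) - 695549) = 1/(-355 - 695549) = 1/(-695904) = -1/695904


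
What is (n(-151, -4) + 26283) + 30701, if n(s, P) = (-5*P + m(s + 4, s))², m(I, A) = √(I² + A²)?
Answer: 101794 + 40*√44410 ≈ 1.1022e+5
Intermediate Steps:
m(I, A) = √(A² + I²)
n(s, P) = (√(s² + (4 + s)²) - 5*P)² (n(s, P) = (-5*P + √(s² + (s + 4)²))² = (-5*P + √(s² + (4 + s)²))² = (√(s² + (4 + s)²) - 5*P)²)
(n(-151, -4) + 26283) + 30701 = ((-√((-151)² + (4 - 151)²) + 5*(-4))² + 26283) + 30701 = ((-√(22801 + (-147)²) - 20)² + 26283) + 30701 = ((-√(22801 + 21609) - 20)² + 26283) + 30701 = ((-√44410 - 20)² + 26283) + 30701 = ((-20 - √44410)² + 26283) + 30701 = (26283 + (-20 - √44410)²) + 30701 = 56984 + (-20 - √44410)²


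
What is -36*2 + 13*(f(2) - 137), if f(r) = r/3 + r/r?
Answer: -5494/3 ≈ -1831.3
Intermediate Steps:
f(r) = 1 + r/3 (f(r) = r*(⅓) + 1 = r/3 + 1 = 1 + r/3)
-36*2 + 13*(f(2) - 137) = -36*2 + 13*((1 + (⅓)*2) - 137) = -72 + 13*((1 + ⅔) - 137) = -72 + 13*(5/3 - 137) = -72 + 13*(-406/3) = -72 - 5278/3 = -5494/3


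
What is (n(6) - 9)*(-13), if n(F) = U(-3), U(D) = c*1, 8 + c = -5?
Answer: 286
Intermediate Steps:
c = -13 (c = -8 - 5 = -13)
U(D) = -13 (U(D) = -13*1 = -13)
n(F) = -13
(n(6) - 9)*(-13) = (-13 - 9)*(-13) = -22*(-13) = 286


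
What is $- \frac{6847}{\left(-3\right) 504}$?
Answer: $\frac{6847}{1512} \approx 4.5284$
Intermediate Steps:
$- \frac{6847}{\left(-3\right) 504} = - \frac{6847}{-1512} = \left(-6847\right) \left(- \frac{1}{1512}\right) = \frac{6847}{1512}$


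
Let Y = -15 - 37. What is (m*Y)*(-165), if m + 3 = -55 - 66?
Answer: -1063920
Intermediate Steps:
Y = -52
m = -124 (m = -3 + (-55 - 66) = -3 - 121 = -124)
(m*Y)*(-165) = -124*(-52)*(-165) = 6448*(-165) = -1063920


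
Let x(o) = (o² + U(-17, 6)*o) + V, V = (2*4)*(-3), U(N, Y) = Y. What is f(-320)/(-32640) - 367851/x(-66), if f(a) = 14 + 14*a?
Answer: -62443117/669120 ≈ -93.321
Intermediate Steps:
V = -24 (V = 8*(-3) = -24)
x(o) = -24 + o² + 6*o (x(o) = (o² + 6*o) - 24 = -24 + o² + 6*o)
f(-320)/(-32640) - 367851/x(-66) = (14 + 14*(-320))/(-32640) - 367851/(-24 + (-66)² + 6*(-66)) = (14 - 4480)*(-1/32640) - 367851/(-24 + 4356 - 396) = -4466*(-1/32640) - 367851/3936 = 2233/16320 - 367851*1/3936 = 2233/16320 - 122617/1312 = -62443117/669120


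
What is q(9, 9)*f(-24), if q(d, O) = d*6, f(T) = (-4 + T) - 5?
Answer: -1782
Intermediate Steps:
f(T) = -9 + T
q(d, O) = 6*d
q(9, 9)*f(-24) = (6*9)*(-9 - 24) = 54*(-33) = -1782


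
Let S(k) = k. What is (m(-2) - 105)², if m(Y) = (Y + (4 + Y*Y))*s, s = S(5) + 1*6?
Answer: 1521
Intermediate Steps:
s = 11 (s = 5 + 1*6 = 5 + 6 = 11)
m(Y) = 44 + 11*Y + 11*Y² (m(Y) = (Y + (4 + Y*Y))*11 = (Y + (4 + Y²))*11 = (4 + Y + Y²)*11 = 44 + 11*Y + 11*Y²)
(m(-2) - 105)² = ((44 + 11*(-2) + 11*(-2)²) - 105)² = ((44 - 22 + 11*4) - 105)² = ((44 - 22 + 44) - 105)² = (66 - 105)² = (-39)² = 1521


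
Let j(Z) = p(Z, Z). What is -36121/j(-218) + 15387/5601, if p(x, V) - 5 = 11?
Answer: -67355843/29872 ≈ -2254.8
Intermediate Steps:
p(x, V) = 16 (p(x, V) = 5 + 11 = 16)
j(Z) = 16
-36121/j(-218) + 15387/5601 = -36121/16 + 15387/5601 = -36121*1/16 + 15387*(1/5601) = -36121/16 + 5129/1867 = -67355843/29872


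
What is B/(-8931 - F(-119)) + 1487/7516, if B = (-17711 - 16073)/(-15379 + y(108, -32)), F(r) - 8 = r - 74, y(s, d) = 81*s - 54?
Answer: 43343261663/219719023580 ≈ 0.19727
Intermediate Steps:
y(s, d) = -54 + 81*s
F(r) = -66 + r (F(r) = 8 + (r - 74) = 8 + (-74 + r) = -66 + r)
B = 33784/6685 (B = (-17711 - 16073)/(-15379 + (-54 + 81*108)) = -33784/(-15379 + (-54 + 8748)) = -33784/(-15379 + 8694) = -33784/(-6685) = -33784*(-1/6685) = 33784/6685 ≈ 5.0537)
B/(-8931 - F(-119)) + 1487/7516 = 33784/(6685*(-8931 - (-66 - 119))) + 1487/7516 = 33784/(6685*(-8931 - 1*(-185))) + 1487*(1/7516) = 33784/(6685*(-8931 + 185)) + 1487/7516 = (33784/6685)/(-8746) + 1487/7516 = (33784/6685)*(-1/8746) + 1487/7516 = -16892/29233505 + 1487/7516 = 43343261663/219719023580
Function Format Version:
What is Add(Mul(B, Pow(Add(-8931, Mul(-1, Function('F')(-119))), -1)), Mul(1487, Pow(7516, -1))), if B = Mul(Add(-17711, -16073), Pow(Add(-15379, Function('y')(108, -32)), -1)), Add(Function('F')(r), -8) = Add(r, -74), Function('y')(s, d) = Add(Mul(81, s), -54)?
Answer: Rational(43343261663, 219719023580) ≈ 0.19727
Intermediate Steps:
Function('y')(s, d) = Add(-54, Mul(81, s))
Function('F')(r) = Add(-66, r) (Function('F')(r) = Add(8, Add(r, -74)) = Add(8, Add(-74, r)) = Add(-66, r))
B = Rational(33784, 6685) (B = Mul(Add(-17711, -16073), Pow(Add(-15379, Add(-54, Mul(81, 108))), -1)) = Mul(-33784, Pow(Add(-15379, Add(-54, 8748)), -1)) = Mul(-33784, Pow(Add(-15379, 8694), -1)) = Mul(-33784, Pow(-6685, -1)) = Mul(-33784, Rational(-1, 6685)) = Rational(33784, 6685) ≈ 5.0537)
Add(Mul(B, Pow(Add(-8931, Mul(-1, Function('F')(-119))), -1)), Mul(1487, Pow(7516, -1))) = Add(Mul(Rational(33784, 6685), Pow(Add(-8931, Mul(-1, Add(-66, -119))), -1)), Mul(1487, Pow(7516, -1))) = Add(Mul(Rational(33784, 6685), Pow(Add(-8931, Mul(-1, -185)), -1)), Mul(1487, Rational(1, 7516))) = Add(Mul(Rational(33784, 6685), Pow(Add(-8931, 185), -1)), Rational(1487, 7516)) = Add(Mul(Rational(33784, 6685), Pow(-8746, -1)), Rational(1487, 7516)) = Add(Mul(Rational(33784, 6685), Rational(-1, 8746)), Rational(1487, 7516)) = Add(Rational(-16892, 29233505), Rational(1487, 7516)) = Rational(43343261663, 219719023580)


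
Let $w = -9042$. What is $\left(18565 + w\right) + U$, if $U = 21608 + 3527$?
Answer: $34658$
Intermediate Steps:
$U = 25135$
$\left(18565 + w\right) + U = \left(18565 - 9042\right) + 25135 = 9523 + 25135 = 34658$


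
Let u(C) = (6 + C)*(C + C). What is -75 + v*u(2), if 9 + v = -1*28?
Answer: -1259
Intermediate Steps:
u(C) = 2*C*(6 + C) (u(C) = (6 + C)*(2*C) = 2*C*(6 + C))
v = -37 (v = -9 - 1*28 = -9 - 28 = -37)
-75 + v*u(2) = -75 - 74*2*(6 + 2) = -75 - 74*2*8 = -75 - 37*32 = -75 - 1184 = -1259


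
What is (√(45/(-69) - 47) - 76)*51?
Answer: -3876 + 102*I*√6302/23 ≈ -3876.0 + 352.06*I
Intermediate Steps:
(√(45/(-69) - 47) - 76)*51 = (√(45*(-1/69) - 47) - 76)*51 = (√(-15/23 - 47) - 76)*51 = (√(-1096/23) - 76)*51 = (2*I*√6302/23 - 76)*51 = (-76 + 2*I*√6302/23)*51 = -3876 + 102*I*√6302/23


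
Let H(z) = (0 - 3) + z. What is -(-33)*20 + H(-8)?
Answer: 649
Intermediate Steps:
H(z) = -3 + z
-(-33)*20 + H(-8) = -(-33)*20 + (-3 - 8) = -33*(-20) - 11 = 660 - 11 = 649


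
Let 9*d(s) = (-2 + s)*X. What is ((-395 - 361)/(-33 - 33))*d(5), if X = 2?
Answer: 84/11 ≈ 7.6364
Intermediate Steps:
d(s) = -4/9 + 2*s/9 (d(s) = ((-2 + s)*2)/9 = (-4 + 2*s)/9 = -4/9 + 2*s/9)
((-395 - 361)/(-33 - 33))*d(5) = ((-395 - 361)/(-33 - 33))*(-4/9 + (2/9)*5) = (-756/(-66))*(-4/9 + 10/9) = -756*(-1/66)*(2/3) = (126/11)*(2/3) = 84/11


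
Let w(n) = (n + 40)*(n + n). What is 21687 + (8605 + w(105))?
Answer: 60742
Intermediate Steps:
w(n) = 2*n*(40 + n) (w(n) = (40 + n)*(2*n) = 2*n*(40 + n))
21687 + (8605 + w(105)) = 21687 + (8605 + 2*105*(40 + 105)) = 21687 + (8605 + 2*105*145) = 21687 + (8605 + 30450) = 21687 + 39055 = 60742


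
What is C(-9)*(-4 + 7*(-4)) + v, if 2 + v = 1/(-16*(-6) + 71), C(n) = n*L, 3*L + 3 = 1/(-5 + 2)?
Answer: -53773/167 ≈ -321.99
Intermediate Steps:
L = -10/9 (L = -1 + 1/(3*(-5 + 2)) = -1 + (1/3)/(-3) = -1 + (1/3)*(-1/3) = -1 - 1/9 = -10/9 ≈ -1.1111)
C(n) = -10*n/9 (C(n) = n*(-10/9) = -10*n/9)
v = -333/167 (v = -2 + 1/(-16*(-6) + 71) = -2 + 1/(96 + 71) = -2 + 1/167 = -333/167 ≈ -1.9940)
C(-9)*(-4 + 7*(-4)) + v = (-10/9*(-9))*(-4 + 7*(-4)) - 333/167 = 10*(-4 - 28) - 333/167 = 10*(-32) - 333/167 = -320 - 333/167 = -53773/167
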